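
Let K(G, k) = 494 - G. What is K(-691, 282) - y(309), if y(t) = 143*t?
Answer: -43002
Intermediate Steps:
K(-691, 282) - y(309) = (494 - 1*(-691)) - 143*309 = (494 + 691) - 1*44187 = 1185 - 44187 = -43002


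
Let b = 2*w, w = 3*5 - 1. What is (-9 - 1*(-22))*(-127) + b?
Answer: -1623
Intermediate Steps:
w = 14 (w = 15 - 1 = 14)
b = 28 (b = 2*14 = 28)
(-9 - 1*(-22))*(-127) + b = (-9 - 1*(-22))*(-127) + 28 = (-9 + 22)*(-127) + 28 = 13*(-127) + 28 = -1651 + 28 = -1623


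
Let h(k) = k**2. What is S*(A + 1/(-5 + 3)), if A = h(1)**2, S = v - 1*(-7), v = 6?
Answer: 13/2 ≈ 6.5000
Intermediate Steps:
S = 13 (S = 6 - 1*(-7) = 6 + 7 = 13)
A = 1 (A = (1**2)**2 = 1**2 = 1)
S*(A + 1/(-5 + 3)) = 13*(1 + 1/(-5 + 3)) = 13*(1 + 1/(-2)) = 13*(1 - 1/2) = 13*(1/2) = 13/2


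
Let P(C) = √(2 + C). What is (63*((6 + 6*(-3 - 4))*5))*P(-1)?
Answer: -11340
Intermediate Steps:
(63*((6 + 6*(-3 - 4))*5))*P(-1) = (63*((6 + 6*(-3 - 4))*5))*√(2 - 1) = (63*((6 + 6*(-7))*5))*√1 = (63*((6 - 42)*5))*1 = (63*(-36*5))*1 = (63*(-180))*1 = -11340*1 = -11340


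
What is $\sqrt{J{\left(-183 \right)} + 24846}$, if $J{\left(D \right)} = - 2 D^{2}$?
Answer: $2 i \sqrt{10533} \approx 205.26 i$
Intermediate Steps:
$\sqrt{J{\left(-183 \right)} + 24846} = \sqrt{- 2 \left(-183\right)^{2} + 24846} = \sqrt{\left(-2\right) 33489 + 24846} = \sqrt{-66978 + 24846} = \sqrt{-42132} = 2 i \sqrt{10533}$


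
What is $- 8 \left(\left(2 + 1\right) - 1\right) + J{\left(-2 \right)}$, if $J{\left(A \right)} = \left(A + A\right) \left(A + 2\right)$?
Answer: $-16$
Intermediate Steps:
$J{\left(A \right)} = 2 A \left(2 + A\right)$
$- 8 \left(\left(2 + 1\right) - 1\right) + J{\left(-2 \right)} = - 8 \left(\left(2 + 1\right) - 1\right) + 2 \left(-2\right) \left(2 - 2\right) = - 8 \left(3 - 1\right) + 2 \left(-2\right) 0 = \left(-8\right) 2 + 0 = -16 + 0 = -16$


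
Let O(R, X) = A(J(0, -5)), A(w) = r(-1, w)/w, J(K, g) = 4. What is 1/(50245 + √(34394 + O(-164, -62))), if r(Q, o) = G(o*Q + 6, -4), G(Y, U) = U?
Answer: 50245/2524525632 - √34393/2524525632 ≈ 1.9829e-5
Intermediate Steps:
r(Q, o) = -4
A(w) = -4/w
O(R, X) = -1 (O(R, X) = -4/4 = -4*¼ = -1)
1/(50245 + √(34394 + O(-164, -62))) = 1/(50245 + √(34394 - 1)) = 1/(50245 + √34393)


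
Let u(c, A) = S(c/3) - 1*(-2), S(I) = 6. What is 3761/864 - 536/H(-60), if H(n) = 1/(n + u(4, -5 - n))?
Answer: 24085169/864 ≈ 27876.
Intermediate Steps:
u(c, A) = 8 (u(c, A) = 6 - 1*(-2) = 6 + 2 = 8)
H(n) = 1/(8 + n) (H(n) = 1/(n + 8) = 1/(8 + n))
3761/864 - 536/H(-60) = 3761/864 - 536/(1/(8 - 60)) = 3761*(1/864) - 536/(1/(-52)) = 3761/864 - 536/(-1/52) = 3761/864 - 536*(-52) = 3761/864 + 27872 = 24085169/864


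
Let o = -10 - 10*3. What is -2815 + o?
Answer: -2855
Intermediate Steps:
o = -40 (o = -10 - 30 = -40)
-2815 + o = -2815 - 40 = -2855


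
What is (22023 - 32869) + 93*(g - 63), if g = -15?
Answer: -18100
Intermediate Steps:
(22023 - 32869) + 93*(g - 63) = (22023 - 32869) + 93*(-15 - 63) = -10846 + 93*(-78) = -10846 - 7254 = -18100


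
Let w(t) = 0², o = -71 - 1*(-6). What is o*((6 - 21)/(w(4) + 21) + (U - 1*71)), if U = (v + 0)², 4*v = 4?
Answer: 32175/7 ≈ 4596.4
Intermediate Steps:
v = 1 (v = (¼)*4 = 1)
U = 1 (U = (1 + 0)² = 1² = 1)
o = -65 (o = -71 + 6 = -65)
w(t) = 0
o*((6 - 21)/(w(4) + 21) + (U - 1*71)) = -65*((6 - 21)/(0 + 21) + (1 - 1*71)) = -65*(-15/21 + (1 - 71)) = -65*(-15*1/21 - 70) = -65*(-5/7 - 70) = -65*(-495/7) = 32175/7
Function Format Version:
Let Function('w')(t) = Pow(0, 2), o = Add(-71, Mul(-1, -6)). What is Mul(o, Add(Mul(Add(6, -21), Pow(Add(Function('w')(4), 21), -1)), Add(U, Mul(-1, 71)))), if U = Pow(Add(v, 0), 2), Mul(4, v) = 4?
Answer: Rational(32175, 7) ≈ 4596.4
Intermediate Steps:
v = 1 (v = Mul(Rational(1, 4), 4) = 1)
U = 1 (U = Pow(Add(1, 0), 2) = Pow(1, 2) = 1)
o = -65 (o = Add(-71, 6) = -65)
Function('w')(t) = 0
Mul(o, Add(Mul(Add(6, -21), Pow(Add(Function('w')(4), 21), -1)), Add(U, Mul(-1, 71)))) = Mul(-65, Add(Mul(Add(6, -21), Pow(Add(0, 21), -1)), Add(1, Mul(-1, 71)))) = Mul(-65, Add(Mul(-15, Pow(21, -1)), Add(1, -71))) = Mul(-65, Add(Mul(-15, Rational(1, 21)), -70)) = Mul(-65, Add(Rational(-5, 7), -70)) = Mul(-65, Rational(-495, 7)) = Rational(32175, 7)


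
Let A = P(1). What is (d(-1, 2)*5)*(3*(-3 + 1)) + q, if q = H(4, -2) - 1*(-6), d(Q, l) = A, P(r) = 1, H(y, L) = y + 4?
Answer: -16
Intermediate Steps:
H(y, L) = 4 + y
A = 1
d(Q, l) = 1
q = 14 (q = (4 + 4) - 1*(-6) = 8 + 6 = 14)
(d(-1, 2)*5)*(3*(-3 + 1)) + q = (1*5)*(3*(-3 + 1)) + 14 = 5*(3*(-2)) + 14 = 5*(-6) + 14 = -30 + 14 = -16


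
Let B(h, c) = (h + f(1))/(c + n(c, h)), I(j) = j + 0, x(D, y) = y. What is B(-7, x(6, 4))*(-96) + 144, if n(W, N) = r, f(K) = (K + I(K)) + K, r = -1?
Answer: 272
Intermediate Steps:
I(j) = j
f(K) = 3*K (f(K) = (K + K) + K = 2*K + K = 3*K)
n(W, N) = -1
B(h, c) = (3 + h)/(-1 + c) (B(h, c) = (h + 3*1)/(c - 1) = (h + 3)/(-1 + c) = (3 + h)/(-1 + c))
B(-7, x(6, 4))*(-96) + 144 = ((3 - 7)/(-1 + 4))*(-96) + 144 = (-4/3)*(-96) + 144 = ((⅓)*(-4))*(-96) + 144 = -4/3*(-96) + 144 = 128 + 144 = 272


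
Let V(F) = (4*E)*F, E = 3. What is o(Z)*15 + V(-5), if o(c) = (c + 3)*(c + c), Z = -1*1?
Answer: -120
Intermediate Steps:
V(F) = 12*F (V(F) = (4*3)*F = 12*F)
Z = -1
o(c) = 2*c*(3 + c) (o(c) = (3 + c)*(2*c) = 2*c*(3 + c))
o(Z)*15 + V(-5) = (2*(-1)*(3 - 1))*15 + 12*(-5) = (2*(-1)*2)*15 - 60 = -4*15 - 60 = -60 - 60 = -120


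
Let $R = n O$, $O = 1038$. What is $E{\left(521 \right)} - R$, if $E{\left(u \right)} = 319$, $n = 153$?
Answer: $-158495$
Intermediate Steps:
$R = 158814$ ($R = 153 \cdot 1038 = 158814$)
$E{\left(521 \right)} - R = 319 - 158814 = -158495$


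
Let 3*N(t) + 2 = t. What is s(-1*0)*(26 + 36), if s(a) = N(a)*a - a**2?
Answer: 0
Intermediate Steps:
N(t) = -2/3 + t/3
s(a) = -a**2 + a*(-2/3 + a/3) (s(a) = (-2/3 + a/3)*a - a**2 = a*(-2/3 + a/3) - a**2 = -a**2 + a*(-2/3 + a/3))
s(-1*0)*(26 + 36) = (-2*(-1*0)*(1 - 1*0)/3)*(26 + 36) = -2/3*0*(1 + 0)*62 = -2/3*0*1*62 = 0*62 = 0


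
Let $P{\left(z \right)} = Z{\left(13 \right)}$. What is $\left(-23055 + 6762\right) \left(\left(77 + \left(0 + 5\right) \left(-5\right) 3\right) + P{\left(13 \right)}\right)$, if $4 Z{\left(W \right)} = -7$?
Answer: $- \frac{16293}{4} \approx -4073.3$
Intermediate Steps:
$Z{\left(W \right)} = - \frac{7}{4}$ ($Z{\left(W \right)} = \frac{1}{4} \left(-7\right) = - \frac{7}{4}$)
$P{\left(z \right)} = - \frac{7}{4}$
$\left(-23055 + 6762\right) \left(\left(77 + \left(0 + 5\right) \left(-5\right) 3\right) + P{\left(13 \right)}\right) = \left(-23055 + 6762\right) \left(\left(77 + \left(0 + 5\right) \left(-5\right) 3\right) - \frac{7}{4}\right) = - 16293 \left(\left(77 + 5 \left(-5\right) 3\right) - \frac{7}{4}\right) = - 16293 \left(\left(77 - 75\right) - \frac{7}{4}\right) = - 16293 \left(2 - \frac{7}{4}\right) = \left(-16293\right) \frac{1}{4} = - \frac{16293}{4}$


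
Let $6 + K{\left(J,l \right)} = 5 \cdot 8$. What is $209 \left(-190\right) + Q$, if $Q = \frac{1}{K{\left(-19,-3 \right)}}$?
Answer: $- \frac{1350139}{34} \approx -39710.0$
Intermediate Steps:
$K{\left(J,l \right)} = 34$ ($K{\left(J,l \right)} = -6 + 5 \cdot 8 = -6 + 40 = 34$)
$Q = \frac{1}{34} \approx 0.029412$
$209 \left(-190\right) + Q = 209 \left(-190\right) + \frac{1}{34} = -39710 + \frac{1}{34} = - \frac{1350139}{34}$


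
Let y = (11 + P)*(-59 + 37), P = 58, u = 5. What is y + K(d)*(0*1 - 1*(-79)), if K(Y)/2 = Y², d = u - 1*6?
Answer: -1360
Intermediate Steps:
y = -1518 (y = (11 + 58)*(-59 + 37) = 69*(-22) = -1518)
d = -1 (d = 5 - 1*6 = 5 - 6 = -1)
K(Y) = 2*Y²
y + K(d)*(0*1 - 1*(-79)) = -1518 + (2*(-1)²)*(0*1 - 1*(-79)) = -1518 + (2*1)*(0 + 79) = -1518 + 2*79 = -1518 + 158 = -1360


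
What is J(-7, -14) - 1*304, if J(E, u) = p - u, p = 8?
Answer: -282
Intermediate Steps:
J(E, u) = 8 - u
J(-7, -14) - 1*304 = (8 - 1*(-14)) - 1*304 = (8 + 14) - 304 = 22 - 304 = -282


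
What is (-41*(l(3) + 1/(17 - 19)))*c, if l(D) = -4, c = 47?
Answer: 17343/2 ≈ 8671.5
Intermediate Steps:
(-41*(l(3) + 1/(17 - 19)))*c = -41*(-4 + 1/(17 - 19))*47 = -41*(-4 + 1/(-2))*47 = -41*(-4 - ½)*47 = -41*(-9/2)*47 = (369/2)*47 = 17343/2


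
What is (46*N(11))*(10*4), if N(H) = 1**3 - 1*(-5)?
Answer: 11040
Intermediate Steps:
N(H) = 6 (N(H) = 1 + 5 = 6)
(46*N(11))*(10*4) = (46*6)*(10*4) = 276*40 = 11040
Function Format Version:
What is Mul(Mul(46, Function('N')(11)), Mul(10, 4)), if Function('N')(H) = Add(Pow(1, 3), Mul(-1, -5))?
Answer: 11040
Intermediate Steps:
Function('N')(H) = 6 (Function('N')(H) = Add(1, 5) = 6)
Mul(Mul(46, Function('N')(11)), Mul(10, 4)) = Mul(Mul(46, 6), Mul(10, 4)) = Mul(276, 40) = 11040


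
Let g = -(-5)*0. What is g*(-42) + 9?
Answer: 9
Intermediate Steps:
g = 0 (g = -1*0 = 0)
g*(-42) + 9 = 0*(-42) + 9 = 0 + 9 = 9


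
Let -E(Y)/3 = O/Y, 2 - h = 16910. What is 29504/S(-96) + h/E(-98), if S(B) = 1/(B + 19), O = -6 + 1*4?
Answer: -1995644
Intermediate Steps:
h = -16908 (h = 2 - 1*16910 = 2 - 16910 = -16908)
O = -2 (O = -6 + 4 = -2)
S(B) = 1/(19 + B)
E(Y) = 6/Y (E(Y) = -(-6)/Y = 6/Y)
29504/S(-96) + h/E(-98) = 29504/(1/(19 - 96)) - 16908/(6/(-98)) = 29504/(1/(-77)) - 16908/(6*(-1/98)) = 29504/(-1/77) - 16908/(-3/49) = 29504*(-77) - 16908*(-49/3) = -2271808 + 276164 = -1995644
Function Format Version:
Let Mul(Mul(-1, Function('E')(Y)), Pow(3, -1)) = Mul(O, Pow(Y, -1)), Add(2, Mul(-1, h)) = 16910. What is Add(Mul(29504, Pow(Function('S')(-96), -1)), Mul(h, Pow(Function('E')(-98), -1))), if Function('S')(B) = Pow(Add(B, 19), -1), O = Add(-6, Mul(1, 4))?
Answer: -1995644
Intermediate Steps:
h = -16908 (h = Add(2, Mul(-1, 16910)) = Add(2, -16910) = -16908)
O = -2 (O = Add(-6, 4) = -2)
Function('S')(B) = Pow(Add(19, B), -1)
Function('E')(Y) = Mul(6, Pow(Y, -1)) (Function('E')(Y) = Mul(-3, Mul(-2, Pow(Y, -1))) = Mul(6, Pow(Y, -1)))
Add(Mul(29504, Pow(Function('S')(-96), -1)), Mul(h, Pow(Function('E')(-98), -1))) = Add(Mul(29504, Pow(Pow(Add(19, -96), -1), -1)), Mul(-16908, Pow(Mul(6, Pow(-98, -1)), -1))) = Add(Mul(29504, Pow(Pow(-77, -1), -1)), Mul(-16908, Pow(Mul(6, Rational(-1, 98)), -1))) = Add(Mul(29504, Pow(Rational(-1, 77), -1)), Mul(-16908, Pow(Rational(-3, 49), -1))) = Add(Mul(29504, -77), Mul(-16908, Rational(-49, 3))) = Add(-2271808, 276164) = -1995644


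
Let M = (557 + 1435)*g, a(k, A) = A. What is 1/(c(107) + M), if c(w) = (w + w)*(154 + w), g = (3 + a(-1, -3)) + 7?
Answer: 1/69798 ≈ 1.4327e-5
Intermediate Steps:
g = 7 (g = (3 - 3) + 7 = 0 + 7 = 7)
c(w) = 2*w*(154 + w) (c(w) = (2*w)*(154 + w) = 2*w*(154 + w))
M = 13944 (M = (557 + 1435)*7 = 1992*7 = 13944)
1/(c(107) + M) = 1/(2*107*(154 + 107) + 13944) = 1/(2*107*261 + 13944) = 1/(55854 + 13944) = 1/69798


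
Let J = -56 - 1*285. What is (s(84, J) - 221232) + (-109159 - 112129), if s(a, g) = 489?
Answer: -442031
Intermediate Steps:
J = -341 (J = -56 - 285 = -341)
(s(84, J) - 221232) + (-109159 - 112129) = (489 - 221232) + (-109159 - 112129) = -220743 - 221288 = -442031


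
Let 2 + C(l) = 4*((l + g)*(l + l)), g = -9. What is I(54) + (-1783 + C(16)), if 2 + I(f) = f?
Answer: -837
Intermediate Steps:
I(f) = -2 + f
C(l) = -2 + 8*l*(-9 + l) (C(l) = -2 + 4*((l - 9)*(l + l)) = -2 + 4*((-9 + l)*(2*l)) = -2 + 4*(2*l*(-9 + l)) = -2 + 8*l*(-9 + l))
I(54) + (-1783 + C(16)) = (-2 + 54) + (-1783 + (-2 - 72*16 + 8*16**2)) = 52 + (-1783 + (-2 - 1152 + 8*256)) = 52 + (-1783 + (-2 - 1152 + 2048)) = 52 + (-1783 + 894) = 52 - 889 = -837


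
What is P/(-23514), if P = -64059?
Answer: 21353/7838 ≈ 2.7243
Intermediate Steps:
P/(-23514) = -64059/(-23514) = -64059*(-1/23514) = 21353/7838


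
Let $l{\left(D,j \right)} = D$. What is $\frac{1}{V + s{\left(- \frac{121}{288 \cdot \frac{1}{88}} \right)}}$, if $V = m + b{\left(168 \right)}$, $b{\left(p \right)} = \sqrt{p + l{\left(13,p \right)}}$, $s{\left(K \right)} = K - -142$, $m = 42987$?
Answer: $\frac{55847268}{2406571789393} - \frac{1296 \sqrt{181}}{2406571789393} \approx 2.3199 \cdot 10^{-5}$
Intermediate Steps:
$s{\left(K \right)} = 142 + K$ ($s{\left(K \right)} = K + 142 = 142 + K$)
$b{\left(p \right)} = \sqrt{13 + p}$ ($b{\left(p \right)} = \sqrt{p + 13} = \sqrt{13 + p}$)
$V = 42987 + \sqrt{181}$ ($V = 42987 + \sqrt{13 + 168} = 42987 + \sqrt{181} \approx 43000.0$)
$\frac{1}{V + s{\left(- \frac{121}{288 \cdot \frac{1}{88}} \right)}} = \frac{1}{\left(42987 + \sqrt{181}\right) + \left(142 - \frac{121}{288 \cdot \frac{1}{88}}\right)} = \frac{1}{\left(42987 + \sqrt{181}\right) + \left(142 - \frac{121}{\frac{36}{11}}\right)} = \frac{1}{\left(42987 + \sqrt{181}\right) + \left(142 - \frac{1331}{36}\right)} = \frac{1}{\left(42987 + \sqrt{181}\right) + \frac{3781}{36}} = \frac{1}{\frac{1551313}{36} + \sqrt{181}}$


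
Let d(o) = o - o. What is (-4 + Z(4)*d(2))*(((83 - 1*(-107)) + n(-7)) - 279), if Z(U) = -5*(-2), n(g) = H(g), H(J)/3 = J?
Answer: 440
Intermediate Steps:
H(J) = 3*J
n(g) = 3*g
Z(U) = 10
d(o) = 0
(-4 + Z(4)*d(2))*(((83 - 1*(-107)) + n(-7)) - 279) = (-4 + 10*0)*(((83 - 1*(-107)) + 3*(-7)) - 279) = (-4 + 0)*(((83 + 107) - 21) - 279) = -4*((190 - 21) - 279) = -4*(169 - 279) = -4*(-110) = 440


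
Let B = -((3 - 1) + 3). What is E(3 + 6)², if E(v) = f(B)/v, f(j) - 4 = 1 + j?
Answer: 0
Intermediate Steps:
B = -5 (B = -(2 + 3) = -1*5 = -5)
f(j) = 5 + j (f(j) = 4 + (1 + j) = 5 + j)
E(v) = 0 (E(v) = (5 - 5)/v = 0/v = 0)
E(3 + 6)² = 0² = 0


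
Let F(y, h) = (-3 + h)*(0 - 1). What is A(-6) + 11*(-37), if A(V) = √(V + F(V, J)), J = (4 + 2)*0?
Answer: -407 + I*√3 ≈ -407.0 + 1.732*I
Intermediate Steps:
J = 0 (J = 6*0 = 0)
F(y, h) = 3 - h (F(y, h) = (-3 + h)*(-1) = 3 - h)
A(V) = √(3 + V) (A(V) = √(V + (3 - 1*0)) = √(V + (3 + 0)) = √(V + 3) = √(3 + V))
A(-6) + 11*(-37) = √(3 - 6) + 11*(-37) = √(-3) - 407 = I*√3 - 407 = -407 + I*√3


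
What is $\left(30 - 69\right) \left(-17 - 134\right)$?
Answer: $5889$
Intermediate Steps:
$\left(30 - 69\right) \left(-17 - 134\right) = \left(-39\right) \left(-151\right) = 5889$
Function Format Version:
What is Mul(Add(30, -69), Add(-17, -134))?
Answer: 5889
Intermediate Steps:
Mul(Add(30, -69), Add(-17, -134)) = Mul(-39, -151) = 5889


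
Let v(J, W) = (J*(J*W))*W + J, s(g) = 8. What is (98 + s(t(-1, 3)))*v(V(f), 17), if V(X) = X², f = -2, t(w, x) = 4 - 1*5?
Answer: 490568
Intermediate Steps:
t(w, x) = -1 (t(w, x) = 4 - 5 = -1)
v(J, W) = J + J²*W² (v(J, W) = (W*J²)*W + J = J²*W² + J = J + J²*W²)
(98 + s(t(-1, 3)))*v(V(f), 17) = (98 + 8)*((-2)²*(1 + (-2)²*17²)) = 106*(4*(1 + 4*289)) = 106*(4*(1 + 1156)) = 106*(4*1157) = 106*4628 = 490568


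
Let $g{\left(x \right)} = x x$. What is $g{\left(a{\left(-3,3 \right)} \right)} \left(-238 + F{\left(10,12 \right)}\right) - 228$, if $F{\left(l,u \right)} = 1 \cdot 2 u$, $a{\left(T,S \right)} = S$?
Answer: $-2154$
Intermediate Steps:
$F{\left(l,u \right)} = 2 u$
$g{\left(x \right)} = x^{2}$
$g{\left(a{\left(-3,3 \right)} \right)} \left(-238 + F{\left(10,12 \right)}\right) - 228 = 3^{2} \left(-238 + 2 \cdot 12\right) - 228 = 9 \left(-238 + 24\right) - 228 = 9 \left(-214\right) - 228 = -1926 - 228 = -2154$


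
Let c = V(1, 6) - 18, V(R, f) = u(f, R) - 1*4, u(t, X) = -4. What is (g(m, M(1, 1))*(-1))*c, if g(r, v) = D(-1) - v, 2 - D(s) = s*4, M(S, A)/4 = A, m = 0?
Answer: 52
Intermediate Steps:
V(R, f) = -8 (V(R, f) = -4 - 1*4 = -4 - 4 = -8)
M(S, A) = 4*A
D(s) = 2 - 4*s (D(s) = 2 - s*4 = 2 - 4*s)
c = -26 (c = -8 - 18 = -26)
g(r, v) = 6 - v (g(r, v) = (2 - 4*(-1)) - v = (2 + 4) - v = 6 - v)
(g(m, M(1, 1))*(-1))*c = ((6 - 4)*(-1))*(-26) = (2*(-1))*(-26) = -2*(-26) = 52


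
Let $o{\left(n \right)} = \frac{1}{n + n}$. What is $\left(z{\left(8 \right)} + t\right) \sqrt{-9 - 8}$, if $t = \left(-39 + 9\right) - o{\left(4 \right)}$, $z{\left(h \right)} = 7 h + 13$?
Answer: $\frac{311 i \sqrt{17}}{8} \approx 160.29 i$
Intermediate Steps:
$z{\left(h \right)} = 13 + 7 h$
$o{\left(n \right)} = \frac{1}{2 n}$
$t = - \frac{241}{8}$ ($t = \left(-39 + 9\right) - \frac{1}{2 \cdot 4} = -30 - \frac{1}{2} \cdot \frac{1}{4} = -30 - \frac{1}{8} = - \frac{241}{8} \approx -30.125$)
$\left(z{\left(8 \right)} + t\right) \sqrt{-9 - 8} = \left(\left(13 + 7 \cdot 8\right) - \frac{241}{8}\right) \sqrt{-9 - 8} = \left(\left(13 + 56\right) - \frac{241}{8}\right) \sqrt{-17} = \left(69 - \frac{241}{8}\right) i \sqrt{17} = \frac{311 i \sqrt{17}}{8}$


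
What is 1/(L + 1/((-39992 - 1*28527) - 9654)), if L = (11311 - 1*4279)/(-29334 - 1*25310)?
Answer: -1067921353/137441795 ≈ -7.7700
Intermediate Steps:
L = -1758/13661 (L = (11311 - 4279)/(-29334 - 25310) = 7032/(-54644) = 7032*(-1/54644) = -1758/13661 ≈ -0.12869)
1/(L + 1/((-39992 - 1*28527) - 9654)) = 1/(-1758/13661 + 1/((-39992 - 1*28527) - 9654)) = 1/(-1758/13661 + 1/((-39992 - 28527) - 9654)) = 1/(-1758/13661 + 1/(-68519 - 9654)) = 1/(-1758/13661 + 1/(-78173)) = 1/(-1758/13661 - 1/78173) = 1/(-137441795/1067921353) = -1067921353/137441795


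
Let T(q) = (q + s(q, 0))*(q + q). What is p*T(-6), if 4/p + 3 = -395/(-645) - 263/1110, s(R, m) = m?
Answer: -13746240/125269 ≈ -109.73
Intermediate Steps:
T(q) = 2*q² (T(q) = (q + 0)*(q + q) = q*(2*q) = 2*q²)
p = -190920/125269 (p = 4/(-3 + (-395/(-645) - 263/1110)) = 4/(-3 + (-395*(-1/645) - 263*1/1110)) = 4/(-3 + (79/129 - 263/1110)) = 4/(-3 + 17921/47730) = 4/(-125269/47730) = 4*(-47730/125269) = -190920/125269 ≈ -1.5241)
p*T(-6) = -381840*(-6)²/125269 = -381840*36/125269 = -190920/125269*72 = -13746240/125269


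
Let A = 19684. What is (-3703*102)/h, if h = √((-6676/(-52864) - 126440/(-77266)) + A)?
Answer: -1510824*√6545654999670738658/1435861893707 ≈ -2692.0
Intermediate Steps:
h = √6545654999670738658/18234776 (h = √((-6676/(-52864) - 126440/(-77266)) + 19684) = √((-6676*(-1/52864) - 126440*(-1/77266)) + 19684) = √((1669/13216 + 63220/38633) + 19684) = √(128570571/72939104 + 19684) = √(1435861893707/72939104) = √6545654999670738658/18234776 ≈ 140.31)
(-3703*102)/h = (-3703*102)/((√6545654999670738658/18234776)) = -1510824*√6545654999670738658/1435861893707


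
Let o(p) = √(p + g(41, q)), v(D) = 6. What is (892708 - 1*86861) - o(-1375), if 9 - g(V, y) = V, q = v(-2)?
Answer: 805847 - I*√1407 ≈ 8.0585e+5 - 37.51*I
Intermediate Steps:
q = 6
g(V, y) = 9 - V
o(p) = √(-32 + p) (o(p) = √(p + (9 - 1*41)) = √(p + (9 - 41)) = √(p - 32) = √(-32 + p))
(892708 - 1*86861) - o(-1375) = (892708 - 1*86861) - √(-32 - 1375) = (892708 - 86861) - √(-1407) = 805847 - I*√1407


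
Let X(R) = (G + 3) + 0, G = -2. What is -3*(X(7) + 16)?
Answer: -51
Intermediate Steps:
X(R) = 1 (X(R) = (-2 + 3) + 0 = 1 + 0 = 1)
-3*(X(7) + 16) = -3*(1 + 16) = -3*17 = -51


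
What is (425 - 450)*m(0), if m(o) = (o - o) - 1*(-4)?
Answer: -100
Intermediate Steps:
m(o) = 4 (m(o) = 0 + 4 = 4)
(425 - 450)*m(0) = (425 - 450)*4 = -25*4 = -100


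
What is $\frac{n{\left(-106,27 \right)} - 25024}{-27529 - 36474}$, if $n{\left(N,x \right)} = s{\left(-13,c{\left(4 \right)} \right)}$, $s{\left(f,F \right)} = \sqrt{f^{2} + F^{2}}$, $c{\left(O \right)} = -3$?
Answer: $\frac{25024}{64003} - \frac{\sqrt{178}}{64003} \approx 0.39077$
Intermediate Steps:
$s{\left(f,F \right)} = \sqrt{F^{2} + f^{2}}$
$n{\left(N,x \right)} = \sqrt{178}$ ($n{\left(N,x \right)} = \sqrt{\left(-3\right)^{2} + \left(-13\right)^{2}} = \sqrt{9 + 169} = \sqrt{178}$)
$\frac{n{\left(-106,27 \right)} - 25024}{-27529 - 36474} = \frac{\sqrt{178} - 25024}{-27529 - 36474} = \frac{-25024 + \sqrt{178}}{-64003} = \left(-25024 + \sqrt{178}\right) \left(- \frac{1}{64003}\right) = \frac{25024}{64003} - \frac{\sqrt{178}}{64003}$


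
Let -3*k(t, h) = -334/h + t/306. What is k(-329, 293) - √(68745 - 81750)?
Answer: 198601/268974 - 51*I*√5 ≈ 0.73837 - 114.04*I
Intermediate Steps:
k(t, h) = -t/918 + 334/(3*h) (k(t, h) = -(-334/h + t/306)/3 = -t/918 + 334/(3*h))
k(-329, 293) - √(68745 - 81750) = (1/918)*(102204 - 1*293*(-329))/293 - √(68745 - 81750) = (1/918)*(1/293)*(102204 + 96397) - √(-13005) = (1/918)*(1/293)*198601 - 51*I*√5 = 198601/268974 - 51*I*√5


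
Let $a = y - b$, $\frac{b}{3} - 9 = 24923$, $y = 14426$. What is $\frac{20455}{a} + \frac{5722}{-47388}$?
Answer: $- \frac{32868967}{71520339} \approx -0.45958$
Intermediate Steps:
$b = 74796$ ($b = 27 + 3 \cdot 24923 = 27 + 74769 = 74796$)
$a = -60370$ ($a = 14426 - 74796 = -60370$)
$\frac{20455}{a} + \frac{5722}{-47388} = \frac{20455}{-60370} + \frac{5722}{-47388} = 20455 \left(- \frac{1}{60370}\right) + 5722 \left(- \frac{1}{47388}\right) = - \frac{4091}{12074} - \frac{2861}{23694} = - \frac{32868967}{71520339}$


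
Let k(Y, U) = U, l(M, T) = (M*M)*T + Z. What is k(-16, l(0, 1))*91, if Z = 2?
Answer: 182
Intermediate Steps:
l(M, T) = 2 + T*M² (l(M, T) = (M*M)*T + 2 = M²*T + 2 = T*M² + 2 = 2 + T*M²)
k(-16, l(0, 1))*91 = (2 + 1*0²)*91 = (2 + 1*0)*91 = (2 + 0)*91 = 2*91 = 182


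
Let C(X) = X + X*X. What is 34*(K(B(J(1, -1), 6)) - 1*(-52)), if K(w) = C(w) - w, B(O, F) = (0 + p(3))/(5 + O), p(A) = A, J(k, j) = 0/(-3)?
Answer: 44506/25 ≈ 1780.2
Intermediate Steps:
J(k, j) = 0 (J(k, j) = 0*(-⅓) = 0)
B(O, F) = 3/(5 + O) (B(O, F) = (0 + 3)/(5 + O) = 3/(5 + O))
C(X) = X + X²
K(w) = -w + w*(1 + w) (K(w) = w*(1 + w) - w = -w + w*(1 + w))
34*(K(B(J(1, -1), 6)) - 1*(-52)) = 34*((3/(5 + 0))² - 1*(-52)) = 34*((3/5)² + 52) = 34*((3*(⅕))² + 52) = 34*((⅗)² + 52) = 34*(9/25 + 52) = 34*(1309/25) = 44506/25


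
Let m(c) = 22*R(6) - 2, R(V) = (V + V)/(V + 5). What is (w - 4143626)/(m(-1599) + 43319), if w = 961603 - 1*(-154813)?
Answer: -1009070/14447 ≈ -69.846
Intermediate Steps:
R(V) = 2*V/(5 + V) (R(V) = (2*V)/(5 + V) = 2*V/(5 + V))
w = 1116416 (w = 961603 + 154813 = 1116416)
m(c) = 22 (m(c) = 22*(2*6/(5 + 6)) - 2 = 22*(2*6/11) - 2 = 22*(2*6*(1/11)) - 2 = 22*(12/11) - 2 = 24 - 2 = 22)
(w - 4143626)/(m(-1599) + 43319) = (1116416 - 4143626)/(22 + 43319) = -3027210/43341 = -3027210*1/43341 = -1009070/14447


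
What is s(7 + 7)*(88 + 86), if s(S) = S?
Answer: 2436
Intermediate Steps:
s(7 + 7)*(88 + 86) = (7 + 7)*(88 + 86) = 14*174 = 2436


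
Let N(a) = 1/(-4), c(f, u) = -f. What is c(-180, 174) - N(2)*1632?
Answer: 588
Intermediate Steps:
N(a) = -1/4
c(-180, 174) - N(2)*1632 = -1*(-180) - (-1)*1632/4 = 180 - 1*(-408) = 180 + 408 = 588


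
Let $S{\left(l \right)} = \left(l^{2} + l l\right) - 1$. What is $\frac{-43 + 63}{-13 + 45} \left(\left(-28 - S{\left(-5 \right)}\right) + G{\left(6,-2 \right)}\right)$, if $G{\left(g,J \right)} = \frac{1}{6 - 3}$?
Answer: $- \frac{575}{12} \approx -47.917$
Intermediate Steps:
$S{\left(l \right)} = -1 + 2 l^{2}$ ($S{\left(l \right)} = \left(l^{2} + l^{2}\right) - 1 = 2 l^{2} - 1 = -1 + 2 l^{2}$)
$G{\left(g,J \right)} = \frac{1}{3}$
$\frac{-43 + 63}{-13 + 45} \left(\left(-28 - S{\left(-5 \right)}\right) + G{\left(6,-2 \right)}\right) = \frac{-43 + 63}{-13 + 45} \left(\left(-28 - \left(-1 + 2 \left(-5\right)^{2}\right)\right) + \frac{1}{3}\right) = \frac{20}{32} \left(\left(-28 - \left(-1 + 2 \cdot 25\right)\right) + \frac{1}{3}\right) = 20 \cdot \frac{1}{32} \left(\left(-28 - \left(-1 + 50\right)\right) + \frac{1}{3}\right) = \frac{5 \left(\left(-28 - 49\right) + \frac{1}{3}\right)}{8} = \frac{5 \left(-77 + \frac{1}{3}\right)}{8} = \frac{5}{8} \left(- \frac{230}{3}\right) = - \frac{575}{12}$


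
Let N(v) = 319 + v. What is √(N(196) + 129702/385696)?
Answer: √1197846075263/48212 ≈ 22.701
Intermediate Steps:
√(N(196) + 129702/385696) = √((319 + 196) + 129702/385696) = √(515 + 129702*(1/385696)) = √(515 + 64851/192848) = √(99381571/192848) = √1197846075263/48212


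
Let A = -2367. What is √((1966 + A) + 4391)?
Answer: √3990 ≈ 63.166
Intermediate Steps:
√((1966 + A) + 4391) = √((1966 - 2367) + 4391) = √(-401 + 4391) = √3990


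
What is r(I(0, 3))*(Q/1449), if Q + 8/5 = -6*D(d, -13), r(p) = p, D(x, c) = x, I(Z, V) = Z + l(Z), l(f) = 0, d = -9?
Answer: 0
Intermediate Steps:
I(Z, V) = Z (I(Z, V) = Z + 0 = Z)
Q = 262/5 (Q = -8/5 - 6*(-9) = -8/5 + 54 = 262/5 ≈ 52.400)
r(I(0, 3))*(Q/1449) = 0*((262/5)/1449) = 0*((262/5)*(1/1449)) = 0*(262/7245) = 0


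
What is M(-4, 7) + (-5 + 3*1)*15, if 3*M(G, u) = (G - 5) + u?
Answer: -92/3 ≈ -30.667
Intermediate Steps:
M(G, u) = -5/3 + G/3 + u/3 (M(G, u) = ((G - 5) + u)/3 = ((-5 + G) + u)/3 = (-5 + G + u)/3 = -5/3 + G/3 + u/3)
M(-4, 7) + (-5 + 3*1)*15 = (-5/3 + (⅓)*(-4) + (⅓)*7) + (-5 + 3*1)*15 = (-5/3 - 4/3 + 7/3) + (-5 + 3)*15 = -⅔ - 2*15 = -⅔ - 30 = -92/3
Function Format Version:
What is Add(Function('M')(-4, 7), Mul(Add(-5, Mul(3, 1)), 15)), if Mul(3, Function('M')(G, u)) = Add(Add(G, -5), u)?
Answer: Rational(-92, 3) ≈ -30.667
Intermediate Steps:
Function('M')(G, u) = Add(Rational(-5, 3), Mul(Rational(1, 3), G), Mul(Rational(1, 3), u)) (Function('M')(G, u) = Mul(Rational(1, 3), Add(Add(G, -5), u)) = Mul(Rational(1, 3), Add(Add(-5, G), u)) = Mul(Rational(1, 3), Add(-5, G, u)) = Add(Rational(-5, 3), Mul(Rational(1, 3), G), Mul(Rational(1, 3), u)))
Add(Function('M')(-4, 7), Mul(Add(-5, Mul(3, 1)), 15)) = Add(Add(Rational(-5, 3), Mul(Rational(1, 3), -4), Mul(Rational(1, 3), 7)), Mul(Add(-5, Mul(3, 1)), 15)) = Add(Add(Rational(-5, 3), Rational(-4, 3), Rational(7, 3)), Mul(Add(-5, 3), 15)) = Add(Rational(-2, 3), Mul(-2, 15)) = Add(Rational(-2, 3), -30) = Rational(-92, 3)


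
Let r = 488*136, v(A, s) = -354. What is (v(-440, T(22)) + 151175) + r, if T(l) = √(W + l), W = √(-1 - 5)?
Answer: 217189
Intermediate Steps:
W = I*√6 (W = √(-6) = I*√6 ≈ 2.4495*I)
T(l) = √(l + I*√6) (T(l) = √(I*√6 + l) = √(l + I*√6))
r = 66368
(v(-440, T(22)) + 151175) + r = (-354 + 151175) + 66368 = 150821 + 66368 = 217189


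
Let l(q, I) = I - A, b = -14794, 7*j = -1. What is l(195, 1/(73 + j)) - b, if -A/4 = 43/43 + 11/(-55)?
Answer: 7546579/510 ≈ 14797.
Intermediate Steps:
j = -⅐ (j = (⅐)*(-1) = -⅐ ≈ -0.14286)
A = -16/5 (A = -4*(43/43 + 11/(-55)) = -4*(43*(1/43) + 11*(-1/55)) = -4*(1 - ⅕) = -4*⅘ = -16/5 ≈ -3.2000)
l(q, I) = 16/5 + I (l(q, I) = I - 1*(-16/5) = I + 16/5 = 16/5 + I)
l(195, 1/(73 + j)) - b = (16/5 + 1/(73 - ⅐)) - 1*(-14794) = (16/5 + 1/(510/7)) + 14794 = (16/5 + 7/510) + 14794 = 1639/510 + 14794 = 7546579/510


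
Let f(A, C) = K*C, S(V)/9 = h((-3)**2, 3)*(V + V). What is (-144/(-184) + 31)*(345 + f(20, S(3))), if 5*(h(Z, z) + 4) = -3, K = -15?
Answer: 129387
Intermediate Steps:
h(Z, z) = -23/5 (h(Z, z) = -4 + (1/5)*(-3) = -4 - 3/5 = -23/5)
S(V) = -414*V/5 (S(V) = 9*(-23*(V + V)/5) = 9*(-46*V/5) = -414*V/5)
f(A, C) = -15*C
(-144/(-184) + 31)*(345 + f(20, S(3))) = (-144/(-184) + 31)*(345 - (-1242)*3) = (-144*(-1/184) + 31)*(345 - 15*(-1242/5)) = (18/23 + 31)*(345 + 3726) = (731/23)*4071 = 129387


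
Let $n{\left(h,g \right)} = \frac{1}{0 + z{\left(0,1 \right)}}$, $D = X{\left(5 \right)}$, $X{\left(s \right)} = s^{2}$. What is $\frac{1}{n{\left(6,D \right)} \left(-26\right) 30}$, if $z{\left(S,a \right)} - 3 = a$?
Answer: $- \frac{1}{195} \approx -0.0051282$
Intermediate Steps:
$z{\left(S,a \right)} = 3 + a$
$D = 25$ ($D = 5^{2} = 25$)
$n{\left(h,g \right)} = \frac{1}{4}$ ($n{\left(h,g \right)} = \frac{1}{0 + \left(3 + 1\right)} = \frac{1}{0 + 4} = \frac{1}{4}$)
$\frac{1}{n{\left(6,D \right)} \left(-26\right) 30} = \frac{1}{\frac{1}{4} \left(-26\right) 30} = \frac{1}{\left(- \frac{13}{2}\right) 30} = \frac{1}{-195} = - \frac{1}{195}$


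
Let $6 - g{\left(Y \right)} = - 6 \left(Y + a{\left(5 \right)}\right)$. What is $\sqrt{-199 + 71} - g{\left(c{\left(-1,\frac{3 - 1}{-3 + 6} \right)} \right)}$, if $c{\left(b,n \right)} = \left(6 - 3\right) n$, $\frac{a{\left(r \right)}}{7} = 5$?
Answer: $-228 + 8 i \sqrt{2} \approx -228.0 + 11.314 i$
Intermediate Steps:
$a{\left(r \right)} = 35$ ($a{\left(r \right)} = 7 \cdot 5 = 35$)
$c{\left(b,n \right)} = 3 n$
$g{\left(Y \right)} = 216 + 6 Y$ ($g{\left(Y \right)} = 6 - - 6 \left(Y + 35\right) = 6 - - 6 \left(35 + Y\right) = 6 - \left(-210 - 6 Y\right) = 6 + \left(210 + 6 Y\right) = 216 + 6 Y$)
$\sqrt{-199 + 71} - g{\left(c{\left(-1,\frac{3 - 1}{-3 + 6} \right)} \right)} = \sqrt{-199 + 71} - \left(216 + 6 \cdot 3 \frac{3 - 1}{-3 + 6}\right) = \sqrt{-128} - \left(216 + 6 \cdot 3 \cdot \frac{2}{3}\right) = 8 i \sqrt{2} - \left(216 + 6 \cdot 3 \cdot 2 \cdot \frac{1}{3}\right) = 8 i \sqrt{2} - \left(216 + 6 \cdot 3 \cdot \frac{2}{3}\right) = 8 i \sqrt{2} - \left(216 + 6 \cdot 2\right) = 8 i \sqrt{2} - \left(216 + 12\right) = 8 i \sqrt{2} - 228 = -228 + 8 i \sqrt{2}$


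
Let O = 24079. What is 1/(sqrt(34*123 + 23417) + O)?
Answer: 2189/52706422 - sqrt(27599)/579770642 ≈ 4.1245e-5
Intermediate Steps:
1/(sqrt(34*123 + 23417) + O) = 1/(sqrt(34*123 + 23417) + 24079) = 1/(sqrt(4182 + 23417) + 24079) = 1/(sqrt(27599) + 24079) = 1/(24079 + sqrt(27599))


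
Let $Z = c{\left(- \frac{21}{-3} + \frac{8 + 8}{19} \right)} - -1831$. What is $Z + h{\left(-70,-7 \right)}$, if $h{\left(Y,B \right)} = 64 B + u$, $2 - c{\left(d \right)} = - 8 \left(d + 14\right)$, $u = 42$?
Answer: $\frac{30433}{19} \approx 1601.7$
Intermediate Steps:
$c{\left(d \right)} = 114 + 8 d$ ($c{\left(d \right)} = 2 - - 8 \left(d + 14\right) = 2 - - 8 \left(14 + d\right) = 2 - \left(-112 - 8 d\right) = 2 + \left(112 + 8 d\right) = 114 + 8 d$)
$h{\left(Y,B \right)} = 42 + 64 B$ ($h{\left(Y,B \right)} = 64 B + 42 = 42 + 64 B$)
$Z = \frac{38147}{19}$ ($Z = \left(114 + 8 \left(- \frac{21}{-3} + \frac{8 + 8}{19}\right)\right) - -1831 = \left(114 + 8 \left(\left(-21\right) \left(- \frac{1}{3}\right) + 16 \cdot \frac{1}{19}\right)\right) + 1831 = \left(114 + 8 \left(7 + \frac{16}{19}\right)\right) + 1831 = \left(114 + 8 \cdot \frac{149}{19}\right) + 1831 = \left(114 + \frac{1192}{19}\right) + 1831 = \frac{3358}{19} + 1831 = \frac{38147}{19} \approx 2007.7$)
$Z + h{\left(-70,-7 \right)} = \frac{38147}{19} + \left(42 + 64 \left(-7\right)\right) = \frac{38147}{19} + \left(42 - 448\right) = \frac{38147}{19} - 406 = \frac{30433}{19}$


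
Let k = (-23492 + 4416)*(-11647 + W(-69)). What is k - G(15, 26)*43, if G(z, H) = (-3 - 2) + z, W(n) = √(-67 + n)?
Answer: 222177742 - 38152*I*√34 ≈ 2.2218e+8 - 2.2246e+5*I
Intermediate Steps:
G(z, H) = -5 + z
k = 222178172 - 38152*I*√34 (k = (-23492 + 4416)*(-11647 + √(-67 - 69)) = -19076*(-11647 + √(-136)) = -19076*(-11647 + 2*I*√34) = 222178172 - 38152*I*√34 ≈ 2.2218e+8 - 2.2246e+5*I)
k - G(15, 26)*43 = (222178172 - 38152*I*√34) - (-5 + 15)*43 = (222178172 - 38152*I*√34) - 10*43 = (222178172 - 38152*I*√34) - 1*430 = (222178172 - 38152*I*√34) - 430 = 222177742 - 38152*I*√34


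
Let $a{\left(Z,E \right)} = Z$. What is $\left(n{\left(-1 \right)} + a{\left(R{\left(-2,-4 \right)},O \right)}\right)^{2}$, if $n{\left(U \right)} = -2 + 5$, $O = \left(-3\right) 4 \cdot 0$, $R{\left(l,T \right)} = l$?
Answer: $1$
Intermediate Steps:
$O = 0$ ($O = \left(-12\right) 0 = 0$)
$n{\left(U \right)} = 3$
$\left(n{\left(-1 \right)} + a{\left(R{\left(-2,-4 \right)},O \right)}\right)^{2} = \left(3 - 2\right)^{2} = 1^{2} = 1$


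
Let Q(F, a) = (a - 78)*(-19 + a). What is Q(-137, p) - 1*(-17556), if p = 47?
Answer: 16688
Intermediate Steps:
Q(F, a) = (-78 + a)*(-19 + a)
Q(-137, p) - 1*(-17556) = (1482 + 47² - 97*47) - 1*(-17556) = (1482 + 2209 - 4559) + 17556 = -868 + 17556 = 16688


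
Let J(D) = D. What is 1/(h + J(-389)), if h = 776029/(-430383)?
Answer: -430383/168195016 ≈ -0.0025588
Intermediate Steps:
h = -776029/430383 (h = 776029*(-1/430383) = -776029/430383 ≈ -1.8031)
1/(h + J(-389)) = 1/(-776029/430383 - 389) = 1/(-168195016/430383) = -430383/168195016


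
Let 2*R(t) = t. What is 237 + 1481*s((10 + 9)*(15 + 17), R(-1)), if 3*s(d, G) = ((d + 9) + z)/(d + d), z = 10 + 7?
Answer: 901765/1824 ≈ 494.39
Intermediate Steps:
R(t) = t/2
z = 17
s(d, G) = (26 + d)/(6*d) (s(d, G) = (((d + 9) + 17)/(d + d))/3 = (((9 + d) + 17)/((2*d)))/3 = ((26 + d)*(1/(2*d)))/3 = ((26 + d)/(2*d))/3 = (26 + d)/(6*d))
237 + 1481*s((10 + 9)*(15 + 17), R(-1)) = 237 + 1481*((26 + (10 + 9)*(15 + 17))/(6*(((10 + 9)*(15 + 17))))) = 237 + 1481*((26 + 19*32)/(6*((19*32)))) = 237 + 1481*((⅙)*(26 + 608)/608) = 237 + 1481*((⅙)*(1/608)*634) = 237 + 1481*(317/1824) = 237 + 469477/1824 = 901765/1824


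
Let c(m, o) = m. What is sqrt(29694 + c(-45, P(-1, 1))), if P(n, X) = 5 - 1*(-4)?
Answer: sqrt(29649) ≈ 172.19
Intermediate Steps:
P(n, X) = 9 (P(n, X) = 5 + 4 = 9)
sqrt(29694 + c(-45, P(-1, 1))) = sqrt(29694 - 45) = sqrt(29649)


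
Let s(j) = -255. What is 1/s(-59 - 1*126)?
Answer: -1/255 ≈ -0.0039216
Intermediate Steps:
1/s(-59 - 1*126) = 1/(-255) = -1/255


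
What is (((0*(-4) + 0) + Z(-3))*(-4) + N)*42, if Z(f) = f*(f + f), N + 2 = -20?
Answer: -3948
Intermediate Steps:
N = -22 (N = -2 - 20 = -22)
Z(f) = 2*f² (Z(f) = f*(2*f) = 2*f²)
(((0*(-4) + 0) + Z(-3))*(-4) + N)*42 = (((0*(-4) + 0) + 2*(-3)²)*(-4) - 22)*42 = (((0 + 0) + 2*9)*(-4) - 22)*42 = ((0 + 18)*(-4) - 22)*42 = (18*(-4) - 22)*42 = (-72 - 22)*42 = -94*42 = -3948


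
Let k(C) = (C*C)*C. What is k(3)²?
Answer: 729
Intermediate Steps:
k(C) = C³ (k(C) = C²*C = C³)
k(3)² = (3³)² = 27² = 729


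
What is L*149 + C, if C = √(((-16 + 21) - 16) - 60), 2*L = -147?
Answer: -21903/2 + I*√71 ≈ -10952.0 + 8.4261*I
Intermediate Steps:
L = -147/2 (L = (½)*(-147) = -147/2 ≈ -73.500)
C = I*√71 (C = √((5 - 16) - 60) = √(-11 - 60) = √(-71) = I*√71 ≈ 8.4261*I)
L*149 + C = -147/2*149 + I*√71 = -21903/2 + I*√71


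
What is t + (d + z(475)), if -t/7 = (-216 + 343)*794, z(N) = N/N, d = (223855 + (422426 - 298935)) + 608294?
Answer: 249775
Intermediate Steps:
d = 955640 (d = (223855 + 123491) + 608294 = 347346 + 608294 = 955640)
z(N) = 1
t = -705866 (t = -7*(-216 + 343)*794 = -889*794 = -7*100838 = -705866)
t + (d + z(475)) = -705866 + (955640 + 1) = -705866 + 955641 = 249775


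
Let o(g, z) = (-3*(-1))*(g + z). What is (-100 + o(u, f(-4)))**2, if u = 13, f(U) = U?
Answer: 5329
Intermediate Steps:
o(g, z) = 3*g + 3*z (o(g, z) = 3*(g + z) = 3*g + 3*z)
(-100 + o(u, f(-4)))**2 = (-100 + (3*13 + 3*(-4)))**2 = (-100 + (39 - 12))**2 = (-100 + 27)**2 = (-73)**2 = 5329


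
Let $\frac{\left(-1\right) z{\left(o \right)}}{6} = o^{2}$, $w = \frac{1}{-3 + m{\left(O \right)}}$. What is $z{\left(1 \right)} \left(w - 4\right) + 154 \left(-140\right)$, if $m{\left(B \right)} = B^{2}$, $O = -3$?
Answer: $-21537$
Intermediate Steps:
$w = \frac{1}{6}$ ($w = \frac{1}{-3 + \left(-3\right)^{2}} = \frac{1}{-3 + 9} = \frac{1}{6} \approx 0.16667$)
$z{\left(o \right)} = - 6 o^{2}$
$z{\left(1 \right)} \left(w - 4\right) + 154 \left(-140\right) = - 6 \cdot 1^{2} \left(\frac{1}{6} - 4\right) + 154 \left(-140\right) = \left(-6\right) 1 \left(- \frac{23}{6}\right) - 21560 = \left(-6\right) \left(- \frac{23}{6}\right) - 21560 = 23 - 21560 = -21537$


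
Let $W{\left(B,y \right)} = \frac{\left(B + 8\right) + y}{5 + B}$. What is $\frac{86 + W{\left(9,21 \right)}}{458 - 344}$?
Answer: $\frac{207}{266} \approx 0.7782$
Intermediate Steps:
$W{\left(B,y \right)} = \frac{8 + B + y}{5 + B}$ ($W{\left(B,y \right)} = \frac{\left(8 + B\right) + y}{5 + B} = \frac{8 + B + y}{5 + B}$)
$\frac{86 + W{\left(9,21 \right)}}{458 - 344} = \frac{86 + \frac{8 + 9 + 21}{5 + 9}}{458 - 344} = \frac{86 + \frac{1}{14} \cdot 38}{114} = \left(86 + \frac{1}{14} \cdot 38\right) \frac{1}{114} = \left(86 + \frac{19}{7}\right) \frac{1}{114} = \frac{621}{7} \cdot \frac{1}{114} = \frac{207}{266}$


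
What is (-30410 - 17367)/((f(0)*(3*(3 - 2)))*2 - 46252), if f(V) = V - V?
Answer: 47777/46252 ≈ 1.0330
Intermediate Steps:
f(V) = 0
(-30410 - 17367)/((f(0)*(3*(3 - 2)))*2 - 46252) = (-30410 - 17367)/((0*(3*(3 - 2)))*2 - 46252) = -47777/((0*(3*1))*2 - 46252) = -47777/((0*3)*2 - 46252) = -47777/(0*2 - 46252) = -47777/(0 - 46252) = -47777/(-46252) = -47777*(-1/46252) = 47777/46252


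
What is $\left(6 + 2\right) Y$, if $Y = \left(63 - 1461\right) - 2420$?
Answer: $-30544$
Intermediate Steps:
$Y = -3818$ ($Y = -1398 - 2420 = -3818$)
$\left(6 + 2\right) Y = \left(6 + 2\right) \left(-3818\right) = 8 \left(-3818\right) = -30544$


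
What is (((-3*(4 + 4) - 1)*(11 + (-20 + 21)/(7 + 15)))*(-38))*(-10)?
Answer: -1154250/11 ≈ -1.0493e+5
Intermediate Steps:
(((-3*(4 + 4) - 1)*(11 + (-20 + 21)/(7 + 15)))*(-38))*(-10) = (((-3*8 - 1)*(11 + 1/22))*(-38))*(-10) = (((-24 - 1)*(11 + 1*(1/22)))*(-38))*(-10) = (-25*(11 + 1/22)*(-38))*(-10) = (-25*243/22*(-38))*(-10) = -6075/22*(-38)*(-10) = (115425/11)*(-10) = -1154250/11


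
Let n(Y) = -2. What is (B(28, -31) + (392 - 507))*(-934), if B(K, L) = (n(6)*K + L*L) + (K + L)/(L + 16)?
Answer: -3690234/5 ≈ -7.3805e+5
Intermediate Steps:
B(K, L) = L**2 - 2*K + (K + L)/(16 + L) (B(K, L) = (-2*K + L*L) + (K + L)/(L + 16) = (-2*K + L**2) + (K + L)/(16 + L) = (L**2 - 2*K) + (K + L)/(16 + L) = L**2 - 2*K + (K + L)/(16 + L))
(B(28, -31) + (392 - 507))*(-934) = ((-31 + (-31)**3 - 31*28 + 16*(-31)**2 - 2*28*(-31))/(16 - 31) + (392 - 507))*(-934) = ((-31 - 29791 - 868 + 16*961 + 1736)/(-15) - 115)*(-934) = (-(-31 - 29791 - 868 + 15376 + 1736)/15 - 115)*(-934) = (-1/15*(-13578) - 115)*(-934) = (4526/5 - 115)*(-934) = (3951/5)*(-934) = -3690234/5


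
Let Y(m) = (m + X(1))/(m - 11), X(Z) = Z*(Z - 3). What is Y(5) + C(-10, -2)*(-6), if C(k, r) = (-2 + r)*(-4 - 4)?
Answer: -385/2 ≈ -192.50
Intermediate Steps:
X(Z) = Z*(-3 + Z)
C(k, r) = 16 - 8*r (C(k, r) = (-2 + r)*(-8) = 16 - 8*r)
Y(m) = (-2 + m)/(-11 + m) (Y(m) = (m + 1*(-3 + 1))/(m - 11) = (m + 1*(-2))/(-11 + m) = (m - 2)/(-11 + m) = (-2 + m)/(-11 + m))
Y(5) + C(-10, -2)*(-6) = (-2 + 5)/(-11 + 5) + (16 - 8*(-2))*(-6) = 3/(-6) + (16 + 16)*(-6) = -⅙*3 + 32*(-6) = -½ - 192 = -385/2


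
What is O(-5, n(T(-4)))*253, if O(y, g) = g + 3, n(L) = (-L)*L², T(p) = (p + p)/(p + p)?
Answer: 506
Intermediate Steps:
T(p) = 1 (T(p) = (2*p)/((2*p)) = (2*p)*(1/(2*p)) = 1)
n(L) = -L³
O(y, g) = 3 + g
O(-5, n(T(-4)))*253 = (3 - 1*1³)*253 = (3 - 1*1)*253 = (3 - 1)*253 = 2*253 = 506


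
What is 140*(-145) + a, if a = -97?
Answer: -20397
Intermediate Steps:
140*(-145) + a = 140*(-145) - 97 = -20300 - 97 = -20397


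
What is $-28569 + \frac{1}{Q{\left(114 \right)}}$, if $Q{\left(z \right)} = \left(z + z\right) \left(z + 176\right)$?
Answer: $- \frac{1888982279}{66120} \approx -28569.0$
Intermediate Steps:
$Q{\left(z \right)} = 2 z \left(176 + z\right)$
$-28569 + \frac{1}{Q{\left(114 \right)}} = -28569 + \frac{1}{2 \cdot 114 \left(176 + 114\right)} = -28569 + \frac{1}{2 \cdot 114 \cdot 290} = -28569 + \frac{1}{66120} = - \frac{1888982279}{66120}$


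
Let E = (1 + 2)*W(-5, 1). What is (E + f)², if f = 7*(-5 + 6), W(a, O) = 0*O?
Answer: 49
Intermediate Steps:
W(a, O) = 0
f = 7 (f = 7*1 = 7)
E = 0 (E = (1 + 2)*0 = 3*0 = 0)
(E + f)² = (0 + 7)² = 7² = 49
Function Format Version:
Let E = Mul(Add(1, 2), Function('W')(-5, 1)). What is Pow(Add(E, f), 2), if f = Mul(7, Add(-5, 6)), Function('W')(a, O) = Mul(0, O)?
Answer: 49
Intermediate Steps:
Function('W')(a, O) = 0
f = 7 (f = Mul(7, 1) = 7)
E = 0 (E = Mul(Add(1, 2), 0) = Mul(3, 0) = 0)
Pow(Add(E, f), 2) = Pow(Add(0, 7), 2) = Pow(7, 2) = 49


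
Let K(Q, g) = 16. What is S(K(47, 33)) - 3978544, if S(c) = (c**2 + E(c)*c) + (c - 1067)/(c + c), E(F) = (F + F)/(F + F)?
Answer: -127305755/32 ≈ -3.9783e+6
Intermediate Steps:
E(F) = 1 (E(F) = (2*F)/((2*F)) = (2*F)*(1/(2*F)) = 1)
S(c) = c + c**2 + (-1067 + c)/(2*c) (S(c) = (c**2 + 1*c) + (c - 1067)/(c + c) = (c**2 + c) + (-1067 + c)/((2*c)) = (c + c**2) + (-1067 + c)*(1/(2*c)) = (c + c**2) + (-1067 + c)/(2*c) = c + c**2 + (-1067 + c)/(2*c))
S(K(47, 33)) - 3978544 = (1/2 + 16 + 16**2 - 1067/2/16) - 3978544 = (1/2 + 16 + 256 - 1067/2*1/16) - 3978544 = (1/2 + 16 + 256 - 1067/32) - 3978544 = 7653/32 - 3978544 = -127305755/32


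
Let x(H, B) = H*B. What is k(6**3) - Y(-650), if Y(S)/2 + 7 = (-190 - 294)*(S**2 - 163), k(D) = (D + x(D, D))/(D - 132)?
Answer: 408822788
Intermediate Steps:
x(H, B) = B*H
k(D) = (D + D**2)/(-132 + D) (k(D) = (D + D*D)/(D - 132) = (D + D**2)/(-132 + D))
Y(S) = 157770 - 968*S**2 (Y(S) = -14 + 2*((-190 - 294)*(S**2 - 163)) = -14 + 2*(-484*(-163 + S**2)) = -14 + 2*(78892 - 484*S**2) = -14 + (157784 - 968*S**2) = 157770 - 968*S**2)
k(6**3) - Y(-650) = 6**3*(1 + 6**3)/(-132 + 6**3) - (157770 - 968*(-650)**2) = 216*(1 + 216)/(-132 + 216) - (157770 - 968*422500) = 216*217/84 - (157770 - 408980000) = 216*(1/84)*217 - 1*(-408822230) = 558 + 408822230 = 408822788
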